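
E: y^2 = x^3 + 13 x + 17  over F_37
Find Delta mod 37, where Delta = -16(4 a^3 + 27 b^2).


4 a^3 + 27 b^2 = 4*13^3 + 27*17^2 = 8788 + 7803 = 16591
Delta = -16 * (16591) = -265456
Delta mod 37 = 19

Delta = 19 (mod 37)


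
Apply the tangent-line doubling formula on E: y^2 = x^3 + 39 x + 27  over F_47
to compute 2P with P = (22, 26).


Doubling: s = (3 x1^2 + a) / (2 y1)
s = (3*22^2 + 39) / (2*26) mod 47 = 35
x3 = s^2 - 2 x1 mod 47 = 35^2 - 2*22 = 6
y3 = s (x1 - x3) - y1 mod 47 = 35 * (22 - 6) - 26 = 17

2P = (6, 17)


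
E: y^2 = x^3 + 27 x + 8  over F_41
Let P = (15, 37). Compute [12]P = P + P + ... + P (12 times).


k = 12 = 1100_2 (binary, LSB first: 0011)
Double-and-add from P = (15, 37):
  bit 0 = 0: acc unchanged = O
  bit 1 = 0: acc unchanged = O
  bit 2 = 1: acc = O + (1, 35) = (1, 35)
  bit 3 = 1: acc = (1, 35) + (35, 9) = (28, 17)

12P = (28, 17)


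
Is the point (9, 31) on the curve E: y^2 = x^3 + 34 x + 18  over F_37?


Check whether y^2 = x^3 + 34 x + 18 (mod 37) for (x, y) = (9, 31).
LHS: y^2 = 31^2 mod 37 = 36
RHS: x^3 + 34 x + 18 = 9^3 + 34*9 + 18 mod 37 = 17
LHS != RHS

No, not on the curve


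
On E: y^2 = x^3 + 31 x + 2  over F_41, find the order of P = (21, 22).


Compute successive multiples of P until we hit O:
  1P = (21, 22)
  2P = (31, 2)
  3P = (34, 4)
  4P = (18, 18)
  5P = (22, 4)
  6P = (35, 25)
  7P = (25, 24)
  8P = (26, 37)
  ... (continuing to 38P)
  38P = O

ord(P) = 38


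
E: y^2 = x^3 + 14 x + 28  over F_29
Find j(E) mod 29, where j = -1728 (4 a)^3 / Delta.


Delta = -16(4 a^3 + 27 b^2) mod 29 = 11
-1728 * (4 a)^3 = -1728 * (4*14)^3 mod 29 = 20
j = 20 * 11^(-1) mod 29 = 15

j = 15 (mod 29)


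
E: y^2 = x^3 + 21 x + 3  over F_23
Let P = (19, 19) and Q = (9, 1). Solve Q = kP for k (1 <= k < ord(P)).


Enumerate multiples of P until we hit Q = (9, 1):
  1P = (19, 19)
  2P = (8, 4)
  3P = (22, 2)
  4P = (9, 1)
Match found at i = 4.

k = 4


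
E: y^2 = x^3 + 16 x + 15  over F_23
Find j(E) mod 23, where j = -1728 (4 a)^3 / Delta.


Delta = -16(4 a^3 + 27 b^2) mod 23 = 8
-1728 * (4 a)^3 = -1728 * (4*16)^3 mod 23 = 7
j = 7 * 8^(-1) mod 23 = 21

j = 21 (mod 23)


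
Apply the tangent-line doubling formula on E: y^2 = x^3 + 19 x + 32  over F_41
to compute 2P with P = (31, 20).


Doubling: s = (3 x1^2 + a) / (2 y1)
s = (3*31^2 + 19) / (2*20) mod 41 = 9
x3 = s^2 - 2 x1 mod 41 = 9^2 - 2*31 = 19
y3 = s (x1 - x3) - y1 mod 41 = 9 * (31 - 19) - 20 = 6

2P = (19, 6)


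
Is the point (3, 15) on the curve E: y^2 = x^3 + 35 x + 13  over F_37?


Check whether y^2 = x^3 + 35 x + 13 (mod 37) for (x, y) = (3, 15).
LHS: y^2 = 15^2 mod 37 = 3
RHS: x^3 + 35 x + 13 = 3^3 + 35*3 + 13 mod 37 = 34
LHS != RHS

No, not on the curve


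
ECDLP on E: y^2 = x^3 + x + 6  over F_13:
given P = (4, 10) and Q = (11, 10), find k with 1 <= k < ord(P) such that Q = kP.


Enumerate multiples of P until we hit Q = (11, 10):
  1P = (4, 10)
  2P = (2, 4)
  3P = (3, 6)
  4P = (9, 9)
  5P = (12, 2)
  6P = (11, 10)
Match found at i = 6.

k = 6


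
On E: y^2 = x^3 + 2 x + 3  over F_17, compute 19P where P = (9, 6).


k = 19 = 10011_2 (binary, LSB first: 11001)
Double-and-add from P = (9, 6):
  bit 0 = 1: acc = O + (9, 6) = (9, 6)
  bit 1 = 1: acc = (9, 6) + (3, 6) = (5, 11)
  bit 2 = 0: acc unchanged = (5, 11)
  bit 3 = 0: acc unchanged = (5, 11)
  bit 4 = 1: acc = (5, 11) + (15, 12) = (5, 6)

19P = (5, 6)


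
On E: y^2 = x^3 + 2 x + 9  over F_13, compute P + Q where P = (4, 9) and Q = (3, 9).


P != Q, so use the chord formula.
s = (y2 - y1) / (x2 - x1) = (0) / (12) mod 13 = 0
x3 = s^2 - x1 - x2 mod 13 = 0^2 - 4 - 3 = 6
y3 = s (x1 - x3) - y1 mod 13 = 0 * (4 - 6) - 9 = 4

P + Q = (6, 4)


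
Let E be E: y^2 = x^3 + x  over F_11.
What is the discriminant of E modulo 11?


4 a^3 + 27 b^2 = 4*1^3 + 27*0^2 = 4 + 0 = 4
Delta = -16 * (4) = -64
Delta mod 11 = 2

Delta = 2 (mod 11)


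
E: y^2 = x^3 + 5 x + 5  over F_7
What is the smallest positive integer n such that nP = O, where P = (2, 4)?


Compute successive multiples of P until we hit O:
  1P = (2, 4)
  2P = (5, 1)
  3P = (1, 2)
  4P = (1, 5)
  5P = (5, 6)
  6P = (2, 3)
  7P = O

ord(P) = 7


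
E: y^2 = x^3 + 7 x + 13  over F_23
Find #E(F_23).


For each x in F_23, count y with y^2 = x^3 + 7 x + 13 mod 23:
  x = 0: RHS = 13, y in [6, 17]  -> 2 point(s)
  x = 2: RHS = 12, y in [9, 14]  -> 2 point(s)
  x = 4: RHS = 13, y in [6, 17]  -> 2 point(s)
  x = 5: RHS = 12, y in [9, 14]  -> 2 point(s)
  x = 6: RHS = 18, y in [8, 15]  -> 2 point(s)
  x = 8: RHS = 6, y in [11, 12]  -> 2 point(s)
  x = 9: RHS = 0, y in [0]  -> 1 point(s)
  x = 10: RHS = 2, y in [5, 18]  -> 2 point(s)
  x = 11: RHS = 18, y in [8, 15]  -> 2 point(s)
  x = 12: RHS = 8, y in [10, 13]  -> 2 point(s)
  x = 13: RHS = 1, y in [1, 22]  -> 2 point(s)
  x = 14: RHS = 3, y in [7, 16]  -> 2 point(s)
  x = 16: RHS = 12, y in [9, 14]  -> 2 point(s)
  x = 17: RHS = 8, y in [10, 13]  -> 2 point(s)
  x = 19: RHS = 13, y in [6, 17]  -> 2 point(s)
Affine points: 29. Add the point at infinity: total = 30.

#E(F_23) = 30


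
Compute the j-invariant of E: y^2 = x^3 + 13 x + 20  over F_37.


Delta = -16(4 a^3 + 27 b^2) mod 37 = 19
-1728 * (4 a)^3 = -1728 * (4*13)^3 mod 37 = 14
j = 14 * 19^(-1) mod 37 = 28

j = 28 (mod 37)


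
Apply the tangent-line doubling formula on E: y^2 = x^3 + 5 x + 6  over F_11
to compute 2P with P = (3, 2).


Doubling: s = (3 x1^2 + a) / (2 y1)
s = (3*3^2 + 5) / (2*2) mod 11 = 8
x3 = s^2 - 2 x1 mod 11 = 8^2 - 2*3 = 3
y3 = s (x1 - x3) - y1 mod 11 = 8 * (3 - 3) - 2 = 9

2P = (3, 9)


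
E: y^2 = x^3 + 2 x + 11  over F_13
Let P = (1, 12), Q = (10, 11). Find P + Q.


P != Q, so use the chord formula.
s = (y2 - y1) / (x2 - x1) = (12) / (9) mod 13 = 10
x3 = s^2 - x1 - x2 mod 13 = 10^2 - 1 - 10 = 11
y3 = s (x1 - x3) - y1 mod 13 = 10 * (1 - 11) - 12 = 5

P + Q = (11, 5)


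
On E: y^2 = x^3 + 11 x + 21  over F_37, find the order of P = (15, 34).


Compute successive multiples of P until we hit O:
  1P = (15, 34)
  2P = (14, 12)
  3P = (11, 17)
  4P = (36, 34)
  5P = (23, 3)
  6P = (25, 14)
  7P = (1, 12)
  8P = (28, 9)
  ... (continuing to 49P)
  49P = O

ord(P) = 49


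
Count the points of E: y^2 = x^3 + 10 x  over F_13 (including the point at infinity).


For each x in F_13, count y with y^2 = x^3 + 10 x + 0 mod 13:
  x = 0: RHS = 0, y in [0]  -> 1 point(s)
  x = 4: RHS = 0, y in [0]  -> 1 point(s)
  x = 6: RHS = 3, y in [4, 9]  -> 2 point(s)
  x = 7: RHS = 10, y in [6, 7]  -> 2 point(s)
  x = 9: RHS = 0, y in [0]  -> 1 point(s)
Affine points: 7. Add the point at infinity: total = 8.

#E(F_13) = 8


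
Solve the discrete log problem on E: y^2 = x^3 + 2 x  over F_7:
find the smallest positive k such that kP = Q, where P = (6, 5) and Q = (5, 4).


Enumerate multiples of P until we hit Q = (5, 4):
  1P = (6, 5)
  2P = (4, 3)
  3P = (5, 3)
  4P = (0, 0)
  5P = (5, 4)
Match found at i = 5.

k = 5


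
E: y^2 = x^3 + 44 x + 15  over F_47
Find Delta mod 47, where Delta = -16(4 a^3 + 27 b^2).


4 a^3 + 27 b^2 = 4*44^3 + 27*15^2 = 340736 + 6075 = 346811
Delta = -16 * (346811) = -5548976
Delta mod 47 = 32

Delta = 32 (mod 47)


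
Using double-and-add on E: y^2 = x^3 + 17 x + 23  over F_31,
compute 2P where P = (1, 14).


k = 2 = 10_2 (binary, LSB first: 01)
Double-and-add from P = (1, 14):
  bit 0 = 0: acc unchanged = O
  bit 1 = 1: acc = O + (8, 12) = (8, 12)

2P = (8, 12)


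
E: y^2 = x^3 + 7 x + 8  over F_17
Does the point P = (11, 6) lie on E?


Check whether y^2 = x^3 + 7 x + 8 (mod 17) for (x, y) = (11, 6).
LHS: y^2 = 6^2 mod 17 = 2
RHS: x^3 + 7 x + 8 = 11^3 + 7*11 + 8 mod 17 = 5
LHS != RHS

No, not on the curve


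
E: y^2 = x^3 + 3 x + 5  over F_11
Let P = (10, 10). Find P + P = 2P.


Doubling: s = (3 x1^2 + a) / (2 y1)
s = (3*10^2 + 3) / (2*10) mod 11 = 8
x3 = s^2 - 2 x1 mod 11 = 8^2 - 2*10 = 0
y3 = s (x1 - x3) - y1 mod 11 = 8 * (10 - 0) - 10 = 4

2P = (0, 4)


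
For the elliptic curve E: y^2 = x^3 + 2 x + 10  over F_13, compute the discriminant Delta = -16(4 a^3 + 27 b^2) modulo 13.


4 a^3 + 27 b^2 = 4*2^3 + 27*10^2 = 32 + 2700 = 2732
Delta = -16 * (2732) = -43712
Delta mod 13 = 7

Delta = 7 (mod 13)


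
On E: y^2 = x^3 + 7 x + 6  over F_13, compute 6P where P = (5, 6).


k = 6 = 110_2 (binary, LSB first: 011)
Double-and-add from P = (5, 6):
  bit 0 = 0: acc unchanged = O
  bit 1 = 1: acc = O + (6, 11) = (6, 11)
  bit 2 = 1: acc = (6, 11) + (11, 6) = (10, 6)

6P = (10, 6)


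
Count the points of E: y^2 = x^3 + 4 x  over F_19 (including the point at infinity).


For each x in F_19, count y with y^2 = x^3 + 4 x + 0 mod 19:
  x = 0: RHS = 0, y in [0]  -> 1 point(s)
  x = 1: RHS = 5, y in [9, 10]  -> 2 point(s)
  x = 2: RHS = 16, y in [4, 15]  -> 2 point(s)
  x = 3: RHS = 1, y in [1, 18]  -> 2 point(s)
  x = 4: RHS = 4, y in [2, 17]  -> 2 point(s)
  x = 9: RHS = 5, y in [9, 10]  -> 2 point(s)
  x = 11: RHS = 7, y in [8, 11]  -> 2 point(s)
  x = 12: RHS = 9, y in [3, 16]  -> 2 point(s)
  x = 13: RHS = 7, y in [8, 11]  -> 2 point(s)
  x = 14: RHS = 7, y in [8, 11]  -> 2 point(s)
Affine points: 19. Add the point at infinity: total = 20.

#E(F_19) = 20


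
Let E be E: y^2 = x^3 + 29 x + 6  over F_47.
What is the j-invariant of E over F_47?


Delta = -16(4 a^3 + 27 b^2) mod 47 = 26
-1728 * (4 a)^3 = -1728 * (4*29)^3 mod 47 = 4
j = 4 * 26^(-1) mod 47 = 11

j = 11 (mod 47)


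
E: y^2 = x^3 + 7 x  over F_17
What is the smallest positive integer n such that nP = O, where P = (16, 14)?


Compute successive multiples of P until we hit O:
  1P = (16, 14)
  2P = (1, 12)
  3P = (1, 5)
  4P = (16, 3)
  5P = O

ord(P) = 5


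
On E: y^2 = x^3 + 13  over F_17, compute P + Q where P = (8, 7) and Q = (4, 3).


P != Q, so use the chord formula.
s = (y2 - y1) / (x2 - x1) = (13) / (13) mod 17 = 1
x3 = s^2 - x1 - x2 mod 17 = 1^2 - 8 - 4 = 6
y3 = s (x1 - x3) - y1 mod 17 = 1 * (8 - 6) - 7 = 12

P + Q = (6, 12)


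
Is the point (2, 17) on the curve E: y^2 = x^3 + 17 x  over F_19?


Check whether y^2 = x^3 + 17 x + 0 (mod 19) for (x, y) = (2, 17).
LHS: y^2 = 17^2 mod 19 = 4
RHS: x^3 + 17 x + 0 = 2^3 + 17*2 + 0 mod 19 = 4
LHS = RHS

Yes, on the curve


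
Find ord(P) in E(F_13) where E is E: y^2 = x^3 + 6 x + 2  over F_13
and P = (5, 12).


Compute successive multiples of P until we hit O:
  1P = (5, 12)
  2P = (2, 3)
  3P = (2, 10)
  4P = (5, 1)
  5P = O

ord(P) = 5


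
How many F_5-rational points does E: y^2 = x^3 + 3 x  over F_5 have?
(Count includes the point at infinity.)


For each x in F_5, count y with y^2 = x^3 + 3 x + 0 mod 5:
  x = 0: RHS = 0, y in [0]  -> 1 point(s)
  x = 1: RHS = 4, y in [2, 3]  -> 2 point(s)
  x = 2: RHS = 4, y in [2, 3]  -> 2 point(s)
  x = 3: RHS = 1, y in [1, 4]  -> 2 point(s)
  x = 4: RHS = 1, y in [1, 4]  -> 2 point(s)
Affine points: 9. Add the point at infinity: total = 10.

#E(F_5) = 10


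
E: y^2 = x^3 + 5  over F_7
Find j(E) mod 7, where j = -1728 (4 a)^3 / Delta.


Delta = -16(4 a^3 + 27 b^2) mod 7 = 1
-1728 * (4 a)^3 = -1728 * (4*0)^3 mod 7 = 0
j = 0 * 1^(-1) mod 7 = 0

j = 0 (mod 7)


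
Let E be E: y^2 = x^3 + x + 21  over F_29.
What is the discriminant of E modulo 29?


4 a^3 + 27 b^2 = 4*1^3 + 27*21^2 = 4 + 11907 = 11911
Delta = -16 * (11911) = -190576
Delta mod 29 = 12

Delta = 12 (mod 29)


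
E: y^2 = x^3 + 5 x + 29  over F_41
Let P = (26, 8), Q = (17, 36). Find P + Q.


P != Q, so use the chord formula.
s = (y2 - y1) / (x2 - x1) = (28) / (32) mod 41 = 6
x3 = s^2 - x1 - x2 mod 41 = 6^2 - 26 - 17 = 34
y3 = s (x1 - x3) - y1 mod 41 = 6 * (26 - 34) - 8 = 26

P + Q = (34, 26)


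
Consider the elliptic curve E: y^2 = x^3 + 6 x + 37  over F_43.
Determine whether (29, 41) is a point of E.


Check whether y^2 = x^3 + 6 x + 37 (mod 43) for (x, y) = (29, 41).
LHS: y^2 = 41^2 mod 43 = 4
RHS: x^3 + 6 x + 37 = 29^3 + 6*29 + 37 mod 43 = 4
LHS = RHS

Yes, on the curve


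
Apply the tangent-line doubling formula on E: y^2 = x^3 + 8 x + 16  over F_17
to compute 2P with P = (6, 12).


Doubling: s = (3 x1^2 + a) / (2 y1)
s = (3*6^2 + 8) / (2*12) mod 17 = 2
x3 = s^2 - 2 x1 mod 17 = 2^2 - 2*6 = 9
y3 = s (x1 - x3) - y1 mod 17 = 2 * (6 - 9) - 12 = 16

2P = (9, 16)


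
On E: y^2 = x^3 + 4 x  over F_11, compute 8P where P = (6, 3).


k = 8 = 1000_2 (binary, LSB first: 0001)
Double-and-add from P = (6, 3):
  bit 0 = 0: acc unchanged = O
  bit 1 = 0: acc unchanged = O
  bit 2 = 0: acc unchanged = O
  bit 3 = 1: acc = O + (1, 7) = (1, 7)

8P = (1, 7)


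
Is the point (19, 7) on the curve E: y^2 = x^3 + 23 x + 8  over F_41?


Check whether y^2 = x^3 + 23 x + 8 (mod 41) for (x, y) = (19, 7).
LHS: y^2 = 7^2 mod 41 = 8
RHS: x^3 + 23 x + 8 = 19^3 + 23*19 + 8 mod 41 = 6
LHS != RHS

No, not on the curve


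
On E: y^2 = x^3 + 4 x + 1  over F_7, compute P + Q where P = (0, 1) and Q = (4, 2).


P != Q, so use the chord formula.
s = (y2 - y1) / (x2 - x1) = (1) / (4) mod 7 = 2
x3 = s^2 - x1 - x2 mod 7 = 2^2 - 0 - 4 = 0
y3 = s (x1 - x3) - y1 mod 7 = 2 * (0 - 0) - 1 = 6

P + Q = (0, 6)


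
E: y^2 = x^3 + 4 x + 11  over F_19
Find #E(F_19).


For each x in F_19, count y with y^2 = x^3 + 4 x + 11 mod 19:
  x = 0: RHS = 11, y in [7, 12]  -> 2 point(s)
  x = 1: RHS = 16, y in [4, 15]  -> 2 point(s)
  x = 5: RHS = 4, y in [2, 17]  -> 2 point(s)
  x = 6: RHS = 4, y in [2, 17]  -> 2 point(s)
  x = 8: RHS = 4, y in [2, 17]  -> 2 point(s)
  x = 9: RHS = 16, y in [4, 15]  -> 2 point(s)
  x = 10: RHS = 6, y in [5, 14]  -> 2 point(s)
  x = 12: RHS = 1, y in [1, 18]  -> 2 point(s)
  x = 15: RHS = 7, y in [8, 11]  -> 2 point(s)
  x = 18: RHS = 6, y in [5, 14]  -> 2 point(s)
Affine points: 20. Add the point at infinity: total = 21.

#E(F_19) = 21


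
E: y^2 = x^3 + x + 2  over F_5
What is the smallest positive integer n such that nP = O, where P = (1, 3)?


Compute successive multiples of P until we hit O:
  1P = (1, 3)
  2P = (4, 0)
  3P = (1, 2)
  4P = O

ord(P) = 4


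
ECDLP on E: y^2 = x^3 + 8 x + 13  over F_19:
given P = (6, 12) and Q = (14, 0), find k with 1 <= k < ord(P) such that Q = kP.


Enumerate multiples of P until we hit Q = (14, 0):
  1P = (6, 12)
  2P = (14, 0)
Match found at i = 2.

k = 2


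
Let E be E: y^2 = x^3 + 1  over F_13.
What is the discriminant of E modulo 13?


4 a^3 + 27 b^2 = 4*0^3 + 27*1^2 = 0 + 27 = 27
Delta = -16 * (27) = -432
Delta mod 13 = 10

Delta = 10 (mod 13)


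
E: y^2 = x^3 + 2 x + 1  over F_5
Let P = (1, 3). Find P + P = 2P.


Doubling: s = (3 x1^2 + a) / (2 y1)
s = (3*1^2 + 2) / (2*3) mod 5 = 0
x3 = s^2 - 2 x1 mod 5 = 0^2 - 2*1 = 3
y3 = s (x1 - x3) - y1 mod 5 = 0 * (1 - 3) - 3 = 2

2P = (3, 2)


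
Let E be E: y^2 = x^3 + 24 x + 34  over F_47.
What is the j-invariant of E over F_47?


Delta = -16(4 a^3 + 27 b^2) mod 47 = 22
-1728 * (4 a)^3 = -1728 * (4*24)^3 mod 47 = 41
j = 41 * 22^(-1) mod 47 = 4

j = 4 (mod 47)


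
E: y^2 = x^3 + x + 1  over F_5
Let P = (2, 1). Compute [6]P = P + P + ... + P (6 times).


k = 6 = 110_2 (binary, LSB first: 011)
Double-and-add from P = (2, 1):
  bit 0 = 0: acc unchanged = O
  bit 1 = 1: acc = O + (2, 4) = (2, 4)
  bit 2 = 1: acc = (2, 4) + (2, 1) = O

6P = O


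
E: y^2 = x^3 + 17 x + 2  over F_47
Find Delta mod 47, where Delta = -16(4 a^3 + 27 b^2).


4 a^3 + 27 b^2 = 4*17^3 + 27*2^2 = 19652 + 108 = 19760
Delta = -16 * (19760) = -316160
Delta mod 47 = 9

Delta = 9 (mod 47)


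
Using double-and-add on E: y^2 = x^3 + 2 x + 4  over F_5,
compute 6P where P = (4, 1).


k = 6 = 110_2 (binary, LSB first: 011)
Double-and-add from P = (4, 1):
  bit 0 = 0: acc unchanged = O
  bit 1 = 1: acc = O + (2, 4) = (2, 4)
  bit 2 = 1: acc = (2, 4) + (0, 2) = (4, 4)

6P = (4, 4)


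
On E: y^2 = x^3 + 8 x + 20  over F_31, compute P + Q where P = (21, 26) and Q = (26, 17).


P != Q, so use the chord formula.
s = (y2 - y1) / (x2 - x1) = (22) / (5) mod 31 = 23
x3 = s^2 - x1 - x2 mod 31 = 23^2 - 21 - 26 = 17
y3 = s (x1 - x3) - y1 mod 31 = 23 * (21 - 17) - 26 = 4

P + Q = (17, 4)


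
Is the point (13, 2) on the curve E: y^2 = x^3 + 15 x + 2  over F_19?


Check whether y^2 = x^3 + 15 x + 2 (mod 19) for (x, y) = (13, 2).
LHS: y^2 = 2^2 mod 19 = 4
RHS: x^3 + 15 x + 2 = 13^3 + 15*13 + 2 mod 19 = 0
LHS != RHS

No, not on the curve


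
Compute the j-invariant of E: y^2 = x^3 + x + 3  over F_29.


Delta = -16(4 a^3 + 27 b^2) mod 29 = 21
-1728 * (4 a)^3 = -1728 * (4*1)^3 mod 29 = 14
j = 14 * 21^(-1) mod 29 = 20

j = 20 (mod 29)


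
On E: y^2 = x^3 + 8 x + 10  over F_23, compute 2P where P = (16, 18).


Doubling: s = (3 x1^2 + a) / (2 y1)
s = (3*16^2 + 8) / (2*18) mod 23 = 19
x3 = s^2 - 2 x1 mod 23 = 19^2 - 2*16 = 7
y3 = s (x1 - x3) - y1 mod 23 = 19 * (16 - 7) - 18 = 15

2P = (7, 15)


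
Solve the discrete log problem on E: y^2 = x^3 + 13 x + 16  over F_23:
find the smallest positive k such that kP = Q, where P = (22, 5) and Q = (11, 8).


Enumerate multiples of P until we hit Q = (11, 8):
  1P = (22, 5)
  2P = (11, 8)
Match found at i = 2.

k = 2


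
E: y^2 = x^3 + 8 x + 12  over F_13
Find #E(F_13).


For each x in F_13, count y with y^2 = x^3 + 8 x + 12 mod 13:
  x = 0: RHS = 12, y in [5, 8]  -> 2 point(s)
  x = 2: RHS = 10, y in [6, 7]  -> 2 point(s)
  x = 4: RHS = 4, y in [2, 11]  -> 2 point(s)
  x = 6: RHS = 3, y in [4, 9]  -> 2 point(s)
  x = 8: RHS = 3, y in [4, 9]  -> 2 point(s)
  x = 10: RHS = 0, y in [0]  -> 1 point(s)
  x = 11: RHS = 1, y in [1, 12]  -> 2 point(s)
  x = 12: RHS = 3, y in [4, 9]  -> 2 point(s)
Affine points: 15. Add the point at infinity: total = 16.

#E(F_13) = 16


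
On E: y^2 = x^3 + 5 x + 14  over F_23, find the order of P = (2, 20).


Compute successive multiples of P until we hit O:
  1P = (2, 20)
  2P = (20, 8)
  3P = (4, 12)
  4P = (10, 12)
  5P = (12, 13)
  6P = (18, 5)
  7P = (9, 11)
  8P = (16, 21)
  ... (continuing to 23P)
  23P = O

ord(P) = 23


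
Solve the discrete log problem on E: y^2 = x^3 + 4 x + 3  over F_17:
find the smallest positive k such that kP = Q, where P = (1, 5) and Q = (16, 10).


Enumerate multiples of P until we hit Q = (16, 10):
  1P = (1, 5)
  2P = (16, 10)
Match found at i = 2.

k = 2


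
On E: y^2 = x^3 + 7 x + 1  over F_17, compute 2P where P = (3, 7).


Doubling: s = (3 x1^2 + a) / (2 y1)
s = (3*3^2 + 7) / (2*7) mod 17 = 0
x3 = s^2 - 2 x1 mod 17 = 0^2 - 2*3 = 11
y3 = s (x1 - x3) - y1 mod 17 = 0 * (3 - 11) - 7 = 10

2P = (11, 10)


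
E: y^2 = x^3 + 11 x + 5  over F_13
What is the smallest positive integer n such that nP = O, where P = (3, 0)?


Compute successive multiples of P until we hit O:
  1P = (3, 0)
  2P = O

ord(P) = 2


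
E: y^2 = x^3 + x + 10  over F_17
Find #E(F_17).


For each x in F_17, count y with y^2 = x^3 + 1 x + 10 mod 17:
  x = 5: RHS = 4, y in [2, 15]  -> 2 point(s)
  x = 9: RHS = 0, y in [0]  -> 1 point(s)
  x = 10: RHS = 0, y in [0]  -> 1 point(s)
  x = 11: RHS = 9, y in [3, 14]  -> 2 point(s)
  x = 12: RHS = 16, y in [4, 13]  -> 2 point(s)
  x = 15: RHS = 0, y in [0]  -> 1 point(s)
  x = 16: RHS = 8, y in [5, 12]  -> 2 point(s)
Affine points: 11. Add the point at infinity: total = 12.

#E(F_17) = 12


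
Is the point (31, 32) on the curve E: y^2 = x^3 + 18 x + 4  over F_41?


Check whether y^2 = x^3 + 18 x + 4 (mod 41) for (x, y) = (31, 32).
LHS: y^2 = 32^2 mod 41 = 40
RHS: x^3 + 18 x + 4 = 31^3 + 18*31 + 4 mod 41 = 13
LHS != RHS

No, not on the curve


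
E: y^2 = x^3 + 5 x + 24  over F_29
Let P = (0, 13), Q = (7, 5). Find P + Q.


P != Q, so use the chord formula.
s = (y2 - y1) / (x2 - x1) = (21) / (7) mod 29 = 3
x3 = s^2 - x1 - x2 mod 29 = 3^2 - 0 - 7 = 2
y3 = s (x1 - x3) - y1 mod 29 = 3 * (0 - 2) - 13 = 10

P + Q = (2, 10)


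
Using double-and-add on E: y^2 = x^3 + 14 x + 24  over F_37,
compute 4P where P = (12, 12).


k = 4 = 100_2 (binary, LSB first: 001)
Double-and-add from P = (12, 12):
  bit 0 = 0: acc unchanged = O
  bit 1 = 0: acc unchanged = O
  bit 2 = 1: acc = O + (4, 12) = (4, 12)

4P = (4, 12)


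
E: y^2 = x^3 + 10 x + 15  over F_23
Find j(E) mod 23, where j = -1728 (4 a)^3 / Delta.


Delta = -16(4 a^3 + 27 b^2) mod 23 = 7
-1728 * (4 a)^3 = -1728 * (4*10)^3 mod 23 = 4
j = 4 * 7^(-1) mod 23 = 17

j = 17 (mod 23)


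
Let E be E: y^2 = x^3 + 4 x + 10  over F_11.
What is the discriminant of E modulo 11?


4 a^3 + 27 b^2 = 4*4^3 + 27*10^2 = 256 + 2700 = 2956
Delta = -16 * (2956) = -47296
Delta mod 11 = 4

Delta = 4 (mod 11)


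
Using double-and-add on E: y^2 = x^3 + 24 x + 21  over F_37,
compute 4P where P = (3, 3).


k = 4 = 100_2 (binary, LSB first: 001)
Double-and-add from P = (3, 3):
  bit 0 = 0: acc unchanged = O
  bit 1 = 0: acc unchanged = O
  bit 2 = 1: acc = O + (6, 23) = (6, 23)

4P = (6, 23)


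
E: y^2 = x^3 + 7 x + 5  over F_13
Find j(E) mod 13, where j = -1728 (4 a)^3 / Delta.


Delta = -16(4 a^3 + 27 b^2) mod 13 = 8
-1728 * (4 a)^3 = -1728 * (4*7)^3 mod 13 = 8
j = 8 * 8^(-1) mod 13 = 1

j = 1 (mod 13)


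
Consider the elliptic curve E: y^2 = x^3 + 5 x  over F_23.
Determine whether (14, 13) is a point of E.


Check whether y^2 = x^3 + 5 x + 0 (mod 23) for (x, y) = (14, 13).
LHS: y^2 = 13^2 mod 23 = 8
RHS: x^3 + 5 x + 0 = 14^3 + 5*14 + 0 mod 23 = 8
LHS = RHS

Yes, on the curve


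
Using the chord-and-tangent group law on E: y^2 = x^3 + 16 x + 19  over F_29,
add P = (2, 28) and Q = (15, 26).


P != Q, so use the chord formula.
s = (y2 - y1) / (x2 - x1) = (27) / (13) mod 29 = 11
x3 = s^2 - x1 - x2 mod 29 = 11^2 - 2 - 15 = 17
y3 = s (x1 - x3) - y1 mod 29 = 11 * (2 - 17) - 28 = 10

P + Q = (17, 10)


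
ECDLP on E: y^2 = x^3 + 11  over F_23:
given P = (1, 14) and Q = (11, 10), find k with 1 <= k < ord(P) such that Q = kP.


Enumerate multiples of P until we hit Q = (11, 10):
  1P = (1, 14)
  2P = (14, 15)
  3P = (11, 10)
Match found at i = 3.

k = 3


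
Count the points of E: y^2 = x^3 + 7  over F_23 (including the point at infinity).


For each x in F_23, count y with y^2 = x^3 + 0 x + 7 mod 23:
  x = 1: RHS = 8, y in [10, 13]  -> 2 point(s)
  x = 4: RHS = 2, y in [5, 18]  -> 2 point(s)
  x = 6: RHS = 16, y in [4, 19]  -> 2 point(s)
  x = 8: RHS = 13, y in [6, 17]  -> 2 point(s)
  x = 9: RHS = 0, y in [0]  -> 1 point(s)
  x = 10: RHS = 18, y in [8, 15]  -> 2 point(s)
  x = 11: RHS = 4, y in [2, 21]  -> 2 point(s)
  x = 15: RHS = 1, y in [1, 22]  -> 2 point(s)
  x = 16: RHS = 9, y in [3, 20]  -> 2 point(s)
  x = 19: RHS = 12, y in [9, 14]  -> 2 point(s)
  x = 20: RHS = 3, y in [7, 16]  -> 2 point(s)
  x = 22: RHS = 6, y in [11, 12]  -> 2 point(s)
Affine points: 23. Add the point at infinity: total = 24.

#E(F_23) = 24


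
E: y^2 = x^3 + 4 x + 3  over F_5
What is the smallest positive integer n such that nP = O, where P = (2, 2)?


Compute successive multiples of P until we hit O:
  1P = (2, 2)
  2P = (2, 3)
  3P = O

ord(P) = 3


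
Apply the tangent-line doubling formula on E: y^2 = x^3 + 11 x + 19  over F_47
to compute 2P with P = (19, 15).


Doubling: s = (3 x1^2 + a) / (2 y1)
s = (3*19^2 + 11) / (2*15) mod 47 = 2
x3 = s^2 - 2 x1 mod 47 = 2^2 - 2*19 = 13
y3 = s (x1 - x3) - y1 mod 47 = 2 * (19 - 13) - 15 = 44

2P = (13, 44)


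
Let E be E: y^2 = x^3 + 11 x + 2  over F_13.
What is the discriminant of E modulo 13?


4 a^3 + 27 b^2 = 4*11^3 + 27*2^2 = 5324 + 108 = 5432
Delta = -16 * (5432) = -86912
Delta mod 13 = 6

Delta = 6 (mod 13)


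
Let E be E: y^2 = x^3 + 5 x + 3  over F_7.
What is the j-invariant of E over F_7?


Delta = -16(4 a^3 + 27 b^2) mod 7 = 5
-1728 * (4 a)^3 = -1728 * (4*5)^3 mod 7 = 6
j = 6 * 5^(-1) mod 7 = 4

j = 4 (mod 7)


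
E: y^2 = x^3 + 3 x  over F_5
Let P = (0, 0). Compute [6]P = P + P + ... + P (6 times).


k = 6 = 110_2 (binary, LSB first: 011)
Double-and-add from P = (0, 0):
  bit 0 = 0: acc unchanged = O
  bit 1 = 1: acc = O + O = O
  bit 2 = 1: acc = O + O = O

6P = O


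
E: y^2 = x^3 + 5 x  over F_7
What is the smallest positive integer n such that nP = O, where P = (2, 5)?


Compute successive multiples of P until we hit O:
  1P = (2, 5)
  2P = (4, 0)
  3P = (2, 2)
  4P = O

ord(P) = 4


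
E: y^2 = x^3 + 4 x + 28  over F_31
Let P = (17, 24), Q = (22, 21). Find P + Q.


P != Q, so use the chord formula.
s = (y2 - y1) / (x2 - x1) = (28) / (5) mod 31 = 18
x3 = s^2 - x1 - x2 mod 31 = 18^2 - 17 - 22 = 6
y3 = s (x1 - x3) - y1 mod 31 = 18 * (17 - 6) - 24 = 19

P + Q = (6, 19)


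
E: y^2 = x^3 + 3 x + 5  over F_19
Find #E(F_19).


For each x in F_19, count y with y^2 = x^3 + 3 x + 5 mod 19:
  x = 0: RHS = 5, y in [9, 10]  -> 2 point(s)
  x = 1: RHS = 9, y in [3, 16]  -> 2 point(s)
  x = 2: RHS = 0, y in [0]  -> 1 point(s)
  x = 4: RHS = 5, y in [9, 10]  -> 2 point(s)
  x = 6: RHS = 11, y in [7, 12]  -> 2 point(s)
  x = 8: RHS = 9, y in [3, 16]  -> 2 point(s)
  x = 9: RHS = 1, y in [1, 18]  -> 2 point(s)
  x = 10: RHS = 9, y in [3, 16]  -> 2 point(s)
  x = 11: RHS = 1, y in [1, 18]  -> 2 point(s)
  x = 14: RHS = 17, y in [6, 13]  -> 2 point(s)
  x = 15: RHS = 5, y in [9, 10]  -> 2 point(s)
  x = 16: RHS = 7, y in [8, 11]  -> 2 point(s)
  x = 18: RHS = 1, y in [1, 18]  -> 2 point(s)
Affine points: 25. Add the point at infinity: total = 26.

#E(F_19) = 26


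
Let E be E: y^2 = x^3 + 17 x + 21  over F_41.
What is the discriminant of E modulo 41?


4 a^3 + 27 b^2 = 4*17^3 + 27*21^2 = 19652 + 11907 = 31559
Delta = -16 * (31559) = -504944
Delta mod 41 = 12

Delta = 12 (mod 41)


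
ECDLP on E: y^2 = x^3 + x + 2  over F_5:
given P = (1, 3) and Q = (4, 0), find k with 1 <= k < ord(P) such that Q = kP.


Enumerate multiples of P until we hit Q = (4, 0):
  1P = (1, 3)
  2P = (4, 0)
Match found at i = 2.

k = 2


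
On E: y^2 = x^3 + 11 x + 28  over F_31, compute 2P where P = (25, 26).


Doubling: s = (3 x1^2 + a) / (2 y1)
s = (3*25^2 + 11) / (2*26) mod 31 = 16
x3 = s^2 - 2 x1 mod 31 = 16^2 - 2*25 = 20
y3 = s (x1 - x3) - y1 mod 31 = 16 * (25 - 20) - 26 = 23

2P = (20, 23)


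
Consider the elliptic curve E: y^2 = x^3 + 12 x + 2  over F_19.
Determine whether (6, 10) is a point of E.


Check whether y^2 = x^3 + 12 x + 2 (mod 19) for (x, y) = (6, 10).
LHS: y^2 = 10^2 mod 19 = 5
RHS: x^3 + 12 x + 2 = 6^3 + 12*6 + 2 mod 19 = 5
LHS = RHS

Yes, on the curve


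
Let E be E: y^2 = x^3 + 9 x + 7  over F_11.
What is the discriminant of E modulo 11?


4 a^3 + 27 b^2 = 4*9^3 + 27*7^2 = 2916 + 1323 = 4239
Delta = -16 * (4239) = -67824
Delta mod 11 = 2

Delta = 2 (mod 11)


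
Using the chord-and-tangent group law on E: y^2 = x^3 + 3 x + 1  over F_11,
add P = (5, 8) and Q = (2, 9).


P != Q, so use the chord formula.
s = (y2 - y1) / (x2 - x1) = (1) / (8) mod 11 = 7
x3 = s^2 - x1 - x2 mod 11 = 7^2 - 5 - 2 = 9
y3 = s (x1 - x3) - y1 mod 11 = 7 * (5 - 9) - 8 = 8

P + Q = (9, 8)


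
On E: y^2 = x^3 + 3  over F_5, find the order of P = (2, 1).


Compute successive multiples of P until we hit O:
  1P = (2, 1)
  2P = (2, 4)
  3P = O

ord(P) = 3


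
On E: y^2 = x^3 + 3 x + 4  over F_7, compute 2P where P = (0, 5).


Doubling: s = (3 x1^2 + a) / (2 y1)
s = (3*0^2 + 3) / (2*5) mod 7 = 1
x3 = s^2 - 2 x1 mod 7 = 1^2 - 2*0 = 1
y3 = s (x1 - x3) - y1 mod 7 = 1 * (0 - 1) - 5 = 1

2P = (1, 1)


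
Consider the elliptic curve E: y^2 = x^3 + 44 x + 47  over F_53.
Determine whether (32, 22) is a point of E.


Check whether y^2 = x^3 + 44 x + 47 (mod 53) for (x, y) = (32, 22).
LHS: y^2 = 22^2 mod 53 = 7
RHS: x^3 + 44 x + 47 = 32^3 + 44*32 + 47 mod 53 = 38
LHS != RHS

No, not on the curve


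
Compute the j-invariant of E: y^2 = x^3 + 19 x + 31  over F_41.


Delta = -16(4 a^3 + 27 b^2) mod 41 = 25
-1728 * (4 a)^3 = -1728 * (4*19)^3 mod 41 = 25
j = 25 * 25^(-1) mod 41 = 1

j = 1 (mod 41)


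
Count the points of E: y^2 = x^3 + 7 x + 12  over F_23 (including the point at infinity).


For each x in F_23, count y with y^2 = x^3 + 7 x + 12 mod 23:
  x = 0: RHS = 12, y in [9, 14]  -> 2 point(s)
  x = 4: RHS = 12, y in [9, 14]  -> 2 point(s)
  x = 7: RHS = 13, y in [6, 17]  -> 2 point(s)
  x = 10: RHS = 1, y in [1, 22]  -> 2 point(s)
  x = 13: RHS = 0, y in [0]  -> 1 point(s)
  x = 14: RHS = 2, y in [5, 18]  -> 2 point(s)
  x = 18: RHS = 13, y in [6, 17]  -> 2 point(s)
  x = 19: RHS = 12, y in [9, 14]  -> 2 point(s)
  x = 21: RHS = 13, y in [6, 17]  -> 2 point(s)
  x = 22: RHS = 4, y in [2, 21]  -> 2 point(s)
Affine points: 19. Add the point at infinity: total = 20.

#E(F_23) = 20


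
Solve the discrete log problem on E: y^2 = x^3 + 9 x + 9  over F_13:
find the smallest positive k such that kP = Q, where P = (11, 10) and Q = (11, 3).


Enumerate multiples of P until we hit Q = (11, 3):
  1P = (11, 10)
  2P = (0, 10)
  3P = (2, 3)
  4P = (12, 8)
  5P = (7, 8)
  6P = (5, 6)
  7P = (9, 0)
  8P = (5, 7)
  9P = (7, 5)
  10P = (12, 5)
  11P = (2, 10)
  12P = (0, 3)
  13P = (11, 3)
Match found at i = 13.

k = 13


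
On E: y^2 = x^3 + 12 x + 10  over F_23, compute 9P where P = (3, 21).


k = 9 = 1001_2 (binary, LSB first: 1001)
Double-and-add from P = (3, 21):
  bit 0 = 1: acc = O + (3, 21) = (3, 21)
  bit 1 = 0: acc unchanged = (3, 21)
  bit 2 = 0: acc unchanged = (3, 21)
  bit 3 = 1: acc = (3, 21) + (10, 16) = (3, 2)

9P = (3, 2)


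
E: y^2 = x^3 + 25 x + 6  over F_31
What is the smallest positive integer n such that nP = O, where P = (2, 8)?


Compute successive multiples of P until we hit O:
  1P = (2, 8)
  2P = (16, 10)
  3P = (1, 1)
  4P = (15, 25)
  5P = (28, 20)
  6P = (8, 25)
  7P = (23, 10)
  8P = (11, 0)
  ... (continuing to 16P)
  16P = O

ord(P) = 16


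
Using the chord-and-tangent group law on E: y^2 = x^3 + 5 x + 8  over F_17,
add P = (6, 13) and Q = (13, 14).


P != Q, so use the chord formula.
s = (y2 - y1) / (x2 - x1) = (1) / (7) mod 17 = 5
x3 = s^2 - x1 - x2 mod 17 = 5^2 - 6 - 13 = 6
y3 = s (x1 - x3) - y1 mod 17 = 5 * (6 - 6) - 13 = 4

P + Q = (6, 4)


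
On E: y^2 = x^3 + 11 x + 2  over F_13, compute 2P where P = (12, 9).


Doubling: s = (3 x1^2 + a) / (2 y1)
s = (3*12^2 + 11) / (2*9) mod 13 = 8
x3 = s^2 - 2 x1 mod 13 = 8^2 - 2*12 = 1
y3 = s (x1 - x3) - y1 mod 13 = 8 * (12 - 1) - 9 = 1

2P = (1, 1)


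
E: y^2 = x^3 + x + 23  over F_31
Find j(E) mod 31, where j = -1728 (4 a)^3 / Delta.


Delta = -16(4 a^3 + 27 b^2) mod 31 = 2
-1728 * (4 a)^3 = -1728 * (4*1)^3 mod 31 = 16
j = 16 * 2^(-1) mod 31 = 8

j = 8 (mod 31)


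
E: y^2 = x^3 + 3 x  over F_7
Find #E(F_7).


For each x in F_7, count y with y^2 = x^3 + 3 x + 0 mod 7:
  x = 0: RHS = 0, y in [0]  -> 1 point(s)
  x = 1: RHS = 4, y in [2, 5]  -> 2 point(s)
  x = 2: RHS = 0, y in [0]  -> 1 point(s)
  x = 3: RHS = 1, y in [1, 6]  -> 2 point(s)
  x = 5: RHS = 0, y in [0]  -> 1 point(s)
Affine points: 7. Add the point at infinity: total = 8.

#E(F_7) = 8


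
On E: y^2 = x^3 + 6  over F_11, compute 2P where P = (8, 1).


k = 2 = 10_2 (binary, LSB first: 01)
Double-and-add from P = (8, 1):
  bit 0 = 0: acc unchanged = O
  bit 1 = 1: acc = O + (4, 9) = (4, 9)

2P = (4, 9)


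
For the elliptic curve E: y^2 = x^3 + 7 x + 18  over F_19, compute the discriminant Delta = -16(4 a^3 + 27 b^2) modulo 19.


4 a^3 + 27 b^2 = 4*7^3 + 27*18^2 = 1372 + 8748 = 10120
Delta = -16 * (10120) = -161920
Delta mod 19 = 17

Delta = 17 (mod 19)


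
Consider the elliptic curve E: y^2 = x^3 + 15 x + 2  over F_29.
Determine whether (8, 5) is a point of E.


Check whether y^2 = x^3 + 15 x + 2 (mod 29) for (x, y) = (8, 5).
LHS: y^2 = 5^2 mod 29 = 25
RHS: x^3 + 15 x + 2 = 8^3 + 15*8 + 2 mod 29 = 25
LHS = RHS

Yes, on the curve


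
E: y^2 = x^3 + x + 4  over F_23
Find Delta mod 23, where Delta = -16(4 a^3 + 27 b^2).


4 a^3 + 27 b^2 = 4*1^3 + 27*4^2 = 4 + 432 = 436
Delta = -16 * (436) = -6976
Delta mod 23 = 16

Delta = 16 (mod 23)


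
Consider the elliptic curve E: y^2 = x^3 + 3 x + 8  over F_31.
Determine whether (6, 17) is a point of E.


Check whether y^2 = x^3 + 3 x + 8 (mod 31) for (x, y) = (6, 17).
LHS: y^2 = 17^2 mod 31 = 10
RHS: x^3 + 3 x + 8 = 6^3 + 3*6 + 8 mod 31 = 25
LHS != RHS

No, not on the curve


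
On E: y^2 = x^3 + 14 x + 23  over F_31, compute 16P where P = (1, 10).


k = 16 = 10000_2 (binary, LSB first: 00001)
Double-and-add from P = (1, 10):
  bit 0 = 0: acc unchanged = O
  bit 1 = 0: acc unchanged = O
  bit 2 = 0: acc unchanged = O
  bit 3 = 0: acc unchanged = O
  bit 4 = 1: acc = O + (25, 8) = (25, 8)

16P = (25, 8)


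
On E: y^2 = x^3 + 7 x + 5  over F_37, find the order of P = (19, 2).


Compute successive multiples of P until we hit O:
  1P = (19, 2)
  2P = (24, 23)
  3P = (22, 15)
  4P = (23, 30)
  5P = (7, 8)
  6P = (2, 8)
  7P = (32, 20)
  8P = (12, 2)
  ... (continuing to 33P)
  33P = O

ord(P) = 33


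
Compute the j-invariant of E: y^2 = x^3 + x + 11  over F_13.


Delta = -16(4 a^3 + 27 b^2) mod 13 = 2
-1728 * (4 a)^3 = -1728 * (4*1)^3 mod 13 = 12
j = 12 * 2^(-1) mod 13 = 6

j = 6 (mod 13)


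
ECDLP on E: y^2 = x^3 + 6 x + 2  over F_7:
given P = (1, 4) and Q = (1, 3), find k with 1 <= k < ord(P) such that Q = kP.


Enumerate multiples of P until we hit Q = (1, 3):
  1P = (1, 4)
  2P = (2, 1)
  3P = (6, 4)
  4P = (0, 3)
  5P = (0, 4)
  6P = (6, 3)
  7P = (2, 6)
  8P = (1, 3)
Match found at i = 8.

k = 8


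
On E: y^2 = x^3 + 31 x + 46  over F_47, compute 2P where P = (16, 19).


Doubling: s = (3 x1^2 + a) / (2 y1)
s = (3*16^2 + 31) / (2*19) mod 47 = 0
x3 = s^2 - 2 x1 mod 47 = 0^2 - 2*16 = 15
y3 = s (x1 - x3) - y1 mod 47 = 0 * (16 - 15) - 19 = 28

2P = (15, 28)


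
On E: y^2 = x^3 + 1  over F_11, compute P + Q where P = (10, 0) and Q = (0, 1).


P != Q, so use the chord formula.
s = (y2 - y1) / (x2 - x1) = (1) / (1) mod 11 = 1
x3 = s^2 - x1 - x2 mod 11 = 1^2 - 10 - 0 = 2
y3 = s (x1 - x3) - y1 mod 11 = 1 * (10 - 2) - 0 = 8

P + Q = (2, 8)


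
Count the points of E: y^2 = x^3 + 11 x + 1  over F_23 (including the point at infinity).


For each x in F_23, count y with y^2 = x^3 + 11 x + 1 mod 23:
  x = 0: RHS = 1, y in [1, 22]  -> 2 point(s)
  x = 1: RHS = 13, y in [6, 17]  -> 2 point(s)
  x = 2: RHS = 8, y in [10, 13]  -> 2 point(s)
  x = 8: RHS = 3, y in [7, 16]  -> 2 point(s)
  x = 9: RHS = 1, y in [1, 22]  -> 2 point(s)
  x = 11: RHS = 4, y in [2, 21]  -> 2 point(s)
  x = 13: RHS = 18, y in [8, 15]  -> 2 point(s)
  x = 14: RHS = 1, y in [1, 22]  -> 2 point(s)
  x = 16: RHS = 18, y in [8, 15]  -> 2 point(s)
  x = 17: RHS = 18, y in [8, 15]  -> 2 point(s)
  x = 19: RHS = 8, y in [10, 13]  -> 2 point(s)
  x = 22: RHS = 12, y in [9, 14]  -> 2 point(s)
Affine points: 24. Add the point at infinity: total = 25.

#E(F_23) = 25


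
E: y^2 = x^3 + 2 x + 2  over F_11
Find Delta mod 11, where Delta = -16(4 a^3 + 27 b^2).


4 a^3 + 27 b^2 = 4*2^3 + 27*2^2 = 32 + 108 = 140
Delta = -16 * (140) = -2240
Delta mod 11 = 4

Delta = 4 (mod 11)


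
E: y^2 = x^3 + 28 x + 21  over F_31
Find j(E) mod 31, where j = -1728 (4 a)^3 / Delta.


Delta = -16(4 a^3 + 27 b^2) mod 31 = 6
-1728 * (4 a)^3 = -1728 * (4*28)^3 mod 31 = 2
j = 2 * 6^(-1) mod 31 = 21

j = 21 (mod 31)


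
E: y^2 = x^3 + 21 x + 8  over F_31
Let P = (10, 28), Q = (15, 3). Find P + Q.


P != Q, so use the chord formula.
s = (y2 - y1) / (x2 - x1) = (6) / (5) mod 31 = 26
x3 = s^2 - x1 - x2 mod 31 = 26^2 - 10 - 15 = 0
y3 = s (x1 - x3) - y1 mod 31 = 26 * (10 - 0) - 28 = 15

P + Q = (0, 15)


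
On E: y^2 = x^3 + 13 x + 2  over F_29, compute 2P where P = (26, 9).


Doubling: s = (3 x1^2 + a) / (2 y1)
s = (3*26^2 + 13) / (2*9) mod 29 = 28
x3 = s^2 - 2 x1 mod 29 = 28^2 - 2*26 = 7
y3 = s (x1 - x3) - y1 mod 29 = 28 * (26 - 7) - 9 = 1

2P = (7, 1)


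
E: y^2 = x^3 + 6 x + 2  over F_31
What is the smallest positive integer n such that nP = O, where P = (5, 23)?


Compute successive multiples of P until we hit O:
  1P = (5, 23)
  2P = (8, 29)
  3P = (22, 5)
  4P = (24, 19)
  5P = (9, 17)
  6P = (27, 10)
  7P = (3, 4)
  8P = (28, 22)
  ... (continuing to 20P)
  20P = O

ord(P) = 20


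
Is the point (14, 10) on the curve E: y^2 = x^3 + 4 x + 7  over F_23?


Check whether y^2 = x^3 + 4 x + 7 (mod 23) for (x, y) = (14, 10).
LHS: y^2 = 10^2 mod 23 = 8
RHS: x^3 + 4 x + 7 = 14^3 + 4*14 + 7 mod 23 = 1
LHS != RHS

No, not on the curve


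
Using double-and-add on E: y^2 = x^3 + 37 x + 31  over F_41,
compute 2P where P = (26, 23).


k = 2 = 10_2 (binary, LSB first: 01)
Double-and-add from P = (26, 23):
  bit 0 = 0: acc unchanged = O
  bit 1 = 1: acc = O + (39, 20) = (39, 20)

2P = (39, 20)


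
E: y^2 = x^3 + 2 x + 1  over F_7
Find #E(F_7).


For each x in F_7, count y with y^2 = x^3 + 2 x + 1 mod 7:
  x = 0: RHS = 1, y in [1, 6]  -> 2 point(s)
  x = 1: RHS = 4, y in [2, 5]  -> 2 point(s)
Affine points: 4. Add the point at infinity: total = 5.

#E(F_7) = 5


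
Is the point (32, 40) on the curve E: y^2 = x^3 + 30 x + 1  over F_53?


Check whether y^2 = x^3 + 30 x + 1 (mod 53) for (x, y) = (32, 40).
LHS: y^2 = 40^2 mod 53 = 10
RHS: x^3 + 30 x + 1 = 32^3 + 30*32 + 1 mod 53 = 21
LHS != RHS

No, not on the curve


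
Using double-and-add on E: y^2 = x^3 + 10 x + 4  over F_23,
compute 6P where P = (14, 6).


k = 6 = 110_2 (binary, LSB first: 011)
Double-and-add from P = (14, 6):
  bit 0 = 0: acc unchanged = O
  bit 1 = 1: acc = O + (18, 17) = (18, 17)
  bit 2 = 1: acc = (18, 17) + (22, 19) = (12, 9)

6P = (12, 9)


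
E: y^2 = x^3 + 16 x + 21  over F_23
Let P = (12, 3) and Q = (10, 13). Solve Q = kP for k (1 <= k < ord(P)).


Enumerate multiples of P until we hit Q = (10, 13):
  1P = (12, 3)
  2P = (3, 2)
  3P = (10, 10)
  4P = (19, 10)
  5P = (16, 16)
  6P = (7, 19)
  7P = (17, 13)
  8P = (21, 2)
  9P = (15, 5)
  10P = (22, 21)
  11P = (18, 0)
  12P = (22, 2)
  13P = (15, 18)
  14P = (21, 21)
  15P = (17, 10)
  16P = (7, 4)
  17P = (16, 7)
  18P = (19, 13)
  19P = (10, 13)
Match found at i = 19.

k = 19


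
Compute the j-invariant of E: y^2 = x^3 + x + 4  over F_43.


Delta = -16(4 a^3 + 27 b^2) mod 43 = 33
-1728 * (4 a)^3 = -1728 * (4*1)^3 mod 43 = 4
j = 4 * 33^(-1) mod 43 = 34

j = 34 (mod 43)


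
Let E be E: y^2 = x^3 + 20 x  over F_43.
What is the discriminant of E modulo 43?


4 a^3 + 27 b^2 = 4*20^3 + 27*0^2 = 32000 + 0 = 32000
Delta = -16 * (32000) = -512000
Delta mod 43 = 1

Delta = 1 (mod 43)


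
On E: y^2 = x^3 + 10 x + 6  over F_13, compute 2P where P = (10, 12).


Doubling: s = (3 x1^2 + a) / (2 y1)
s = (3*10^2 + 10) / (2*12) mod 13 = 1
x3 = s^2 - 2 x1 mod 13 = 1^2 - 2*10 = 7
y3 = s (x1 - x3) - y1 mod 13 = 1 * (10 - 7) - 12 = 4

2P = (7, 4)


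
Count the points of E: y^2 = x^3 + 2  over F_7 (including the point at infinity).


For each x in F_7, count y with y^2 = x^3 + 0 x + 2 mod 7:
  x = 0: RHS = 2, y in [3, 4]  -> 2 point(s)
  x = 3: RHS = 1, y in [1, 6]  -> 2 point(s)
  x = 5: RHS = 1, y in [1, 6]  -> 2 point(s)
  x = 6: RHS = 1, y in [1, 6]  -> 2 point(s)
Affine points: 8. Add the point at infinity: total = 9.

#E(F_7) = 9


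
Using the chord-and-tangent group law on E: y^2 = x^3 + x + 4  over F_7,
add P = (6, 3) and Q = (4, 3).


P != Q, so use the chord formula.
s = (y2 - y1) / (x2 - x1) = (0) / (5) mod 7 = 0
x3 = s^2 - x1 - x2 mod 7 = 0^2 - 6 - 4 = 4
y3 = s (x1 - x3) - y1 mod 7 = 0 * (6 - 4) - 3 = 4

P + Q = (4, 4)


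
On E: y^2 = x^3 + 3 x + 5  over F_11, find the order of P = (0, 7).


Compute successive multiples of P until we hit O:
  1P = (0, 7)
  2P = (1, 3)
  3P = (4, 9)
  4P = (10, 10)
  5P = (10, 1)
  6P = (4, 2)
  7P = (1, 8)
  8P = (0, 4)
  ... (continuing to 9P)
  9P = O

ord(P) = 9


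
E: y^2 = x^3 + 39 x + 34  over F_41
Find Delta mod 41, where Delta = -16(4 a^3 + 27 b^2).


4 a^3 + 27 b^2 = 4*39^3 + 27*34^2 = 237276 + 31212 = 268488
Delta = -16 * (268488) = -4295808
Delta mod 41 = 8

Delta = 8 (mod 41)


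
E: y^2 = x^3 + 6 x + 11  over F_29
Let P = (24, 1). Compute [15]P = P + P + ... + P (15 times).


k = 15 = 1111_2 (binary, LSB first: 1111)
Double-and-add from P = (24, 1):
  bit 0 = 1: acc = O + (24, 1) = (24, 1)
  bit 1 = 1: acc = (24, 1) + (19, 13) = (8, 7)
  bit 2 = 1: acc = (8, 7) + (13, 13) = (28, 27)
  bit 3 = 1: acc = (28, 27) + (12, 19) = (11, 25)

15P = (11, 25)
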